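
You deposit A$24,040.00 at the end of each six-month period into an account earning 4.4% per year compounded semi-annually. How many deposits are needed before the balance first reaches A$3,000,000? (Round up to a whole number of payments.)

Periodic rate r = 0.044/2 per half-year; n is counted in half-years.
Ordinary annuity FV: 3,000,000 = 24,040 × [((1+r)^n − 1)/r].
(1+r)^n = 1 + 3,000,000 × r / 24,040, so n = ln(1 + 3,000,000·r/24,040) / ln(1+r) = 60.68.
Round up to a whole number of payments: n = 61.

61 payments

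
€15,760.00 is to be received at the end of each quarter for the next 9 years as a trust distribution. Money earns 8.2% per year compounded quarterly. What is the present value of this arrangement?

€398,497.27

This is an ordinary annuity: 36 payments of €15,760.00 at the end of each quarter.
Periodic rate r = 0.082/4 per quarter; n is counted in quarters.
PV = PMT × [(1 − (1+r)^−n)/r] = 15,760 × [1 − (1+r)^−36] / r = €398,497.27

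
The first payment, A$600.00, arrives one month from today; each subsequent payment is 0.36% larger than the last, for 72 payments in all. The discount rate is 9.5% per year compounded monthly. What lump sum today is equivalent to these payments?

Periodic rate r = 0.095/12 per month; n is counted in months.
Growing ordinary annuity: PV = PMT₁ × [1 − ((1+g)/(1+r))^n] / (r − g) = 600 × [1 − ((1+0.0036)/(1+r))^72] / (r − 0.0036) = A$36,949.99.

A$36,949.99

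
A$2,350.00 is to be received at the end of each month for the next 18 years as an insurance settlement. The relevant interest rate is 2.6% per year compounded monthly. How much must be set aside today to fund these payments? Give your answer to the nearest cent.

A$405,027.21

This is an ordinary annuity: 216 payments of A$2,350.00 at the end of each month.
Periodic rate r = 0.026/12 per month; n is counted in months.
PV = PMT × [(1 − (1+r)^−n)/r] = 2,350 × [1 − (1+r)^−216] / r = A$405,027.21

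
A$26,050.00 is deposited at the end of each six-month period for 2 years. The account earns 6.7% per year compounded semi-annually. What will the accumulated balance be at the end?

This is an ordinary annuity: 4 deposits of A$26,050.00 at the end of each six-month period.
Periodic rate r = 0.067/2 per half-year; n is counted in half-years.
FV = PMT × [((1+r)^n − 1)/r] = 26,050 × [(1+r)^4 − 1] / r = A$109,553.97

A$109,553.97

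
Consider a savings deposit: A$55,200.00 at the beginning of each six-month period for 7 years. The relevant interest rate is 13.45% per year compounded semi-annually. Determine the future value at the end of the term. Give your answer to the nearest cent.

A$1,302,891.90

This is an annuity due: 14 deposits of A$55,200.00 at the beginning of each six-month period.
Periodic rate r = 0.1345/2 per half-year; n is counted in half-years.
FV = PMT × [((1+r)^n − 1)/r] × (1+r) = 55,200 × [(1+r)^14 − 1] / r × (1+r) = A$1,302,891.90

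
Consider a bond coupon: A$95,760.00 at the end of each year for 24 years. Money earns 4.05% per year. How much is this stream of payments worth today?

A$1,452,603.51

This is an ordinary annuity: 24 payments of A$95,760.00 at the end of each year.
Periodic rate r = 0.0405 per year.
PV = PMT × [(1 − (1+r)^−n)/r] = 95,760 × [1 − (1+r)^−24] / r = A$1,452,603.51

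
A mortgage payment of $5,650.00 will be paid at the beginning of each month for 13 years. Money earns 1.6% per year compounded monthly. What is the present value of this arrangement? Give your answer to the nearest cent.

$796,356.21

This is an annuity due: 156 payments of $5,650.00 at the beginning of each month.
Periodic rate r = 0.016/12 per month; n is counted in months.
PV = PMT × [(1 − (1+r)^−n)/r] × (1+r) = 5,650 × [1 − (1+r)^−156] / r × (1+r) = $796,356.21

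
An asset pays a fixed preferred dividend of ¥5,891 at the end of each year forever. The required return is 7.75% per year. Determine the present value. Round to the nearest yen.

Periodic rate r = 0.0775 per year.
Level perpetuity: PV = PMT / r = 5,891 / (0.0775) = ¥76,013.

¥76,013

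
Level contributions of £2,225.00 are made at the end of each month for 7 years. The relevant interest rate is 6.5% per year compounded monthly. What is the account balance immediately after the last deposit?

£235,879.82

This is an ordinary annuity: 84 deposits of £2,225.00 at the end of each month.
Periodic rate r = 0.065/12 per month; n is counted in months.
FV = PMT × [((1+r)^n − 1)/r] = 2,225 × [(1+r)^84 − 1] / r = £235,879.82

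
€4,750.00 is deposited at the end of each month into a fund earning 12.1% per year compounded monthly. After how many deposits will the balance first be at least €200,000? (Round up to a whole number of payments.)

Periodic rate r = 0.121/12 per month; n is counted in months.
Ordinary annuity FV: 200,000 = 4,750 × [((1+r)^n − 1)/r].
(1+r)^n = 1 + 200,000 × r / 4,750, so n = ln(1 + 200,000·r/4,750) / ln(1+r) = 35.27.
Round up to a whole number of payments: n = 36.

36 payments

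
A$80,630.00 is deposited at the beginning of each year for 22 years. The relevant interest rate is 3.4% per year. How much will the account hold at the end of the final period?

This is an annuity due: 22 deposits of A$80,630.00 at the beginning of each year.
Periodic rate r = 0.034 per year.
FV = PMT × [((1+r)^n − 1)/r] × (1+r) = 80,630 × [(1+r)^22 − 1] / r × (1+r) = A$2,664,601.53

A$2,664,601.53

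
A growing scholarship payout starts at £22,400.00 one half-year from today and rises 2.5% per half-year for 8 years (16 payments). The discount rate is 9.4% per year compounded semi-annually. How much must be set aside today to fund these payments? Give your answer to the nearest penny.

£293,311.57

Periodic rate r = 0.094/2 per half-year; n is counted in half-years.
Growing ordinary annuity: PV = PMT₁ × [1 − ((1+g)/(1+r))^n] / (r − g) = 22,400 × [1 − ((1+0.025)/(1+r))^16] / (r − 0.025) = £293,311.57.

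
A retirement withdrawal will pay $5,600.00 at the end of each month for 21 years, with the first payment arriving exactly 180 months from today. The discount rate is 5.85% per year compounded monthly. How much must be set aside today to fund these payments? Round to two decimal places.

Ordinary annuity of 252 payments, first payment at period 180.
Periodic rate r = 0.0585/12 per month; n is counted in months.
The ordinary-annuity PV formula values the stream one period before the first payment (period 179); discount that back 179 periods:
PV₀ = 5,600 × [1 − (1+r)^−252] / r × (1+r)^−179 = $339,785.40

$339,785.40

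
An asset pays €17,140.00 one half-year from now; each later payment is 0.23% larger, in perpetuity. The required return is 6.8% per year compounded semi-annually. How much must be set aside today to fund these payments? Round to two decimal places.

Periodic rate r = 0.068/2 per half-year.
Growing perpetuity (Gordon): PV = PMT₁ / (r − g) = 17,140 / (r − 0.0023) = €540,694.01.

€540,694.01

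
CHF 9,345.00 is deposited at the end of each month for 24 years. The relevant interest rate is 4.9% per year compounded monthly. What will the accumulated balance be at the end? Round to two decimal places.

CHF 5,111,823.06

This is an ordinary annuity: 288 deposits of CHF 9,345.00 at the end of each month.
Periodic rate r = 0.049/12 per month; n is counted in months.
FV = PMT × [((1+r)^n − 1)/r] = 9,345 × [(1+r)^288 − 1] / r = CHF 5,111,823.06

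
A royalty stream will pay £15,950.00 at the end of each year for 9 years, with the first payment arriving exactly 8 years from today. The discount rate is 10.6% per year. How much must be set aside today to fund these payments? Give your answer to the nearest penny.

£44,313.44

Ordinary annuity of 9 payments, first payment at period 8.
Periodic rate r = 0.106 per year.
The ordinary-annuity PV formula values the stream one period before the first payment (period 7); discount that back 7 periods:
PV₀ = 15,950 × [1 − (1+r)^−9] / r × (1+r)^−7 = £44,313.44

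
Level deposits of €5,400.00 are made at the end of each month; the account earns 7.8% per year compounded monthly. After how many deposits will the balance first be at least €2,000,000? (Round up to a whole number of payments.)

190 payments

Periodic rate r = 0.078/12 per month; n is counted in months.
Ordinary annuity FV: 2,000,000 = 5,400 × [((1+r)^n − 1)/r].
(1+r)^n = 1 + 2,000,000 × r / 5,400, so n = ln(1 + 2,000,000·r/5,400) / ln(1+r) = 189.22.
Round up to a whole number of payments: n = 190.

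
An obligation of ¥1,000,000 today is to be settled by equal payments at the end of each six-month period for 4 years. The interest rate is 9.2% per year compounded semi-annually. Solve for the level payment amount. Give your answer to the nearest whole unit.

Level ordinary annuity; solve PV = PMT × [(1 − (1+r)^−n)/r] for PMT.
Periodic rate r = 0.092/2 per half-year; n is counted in half-years.
With n = 8: PMT = 1,000,000 / ([(1 − (1+r)^−n)/r]) = ¥152,230

¥152,230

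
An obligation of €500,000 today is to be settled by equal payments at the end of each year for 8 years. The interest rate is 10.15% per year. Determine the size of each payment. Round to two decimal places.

€94,234.40

Level ordinary annuity; solve PV = PMT × [(1 − (1+r)^−n)/r] for PMT.
Periodic rate r = 0.1015 per year.
With n = 8: PMT = 500,000 / ([(1 − (1+r)^−n)/r]) = €94,234.40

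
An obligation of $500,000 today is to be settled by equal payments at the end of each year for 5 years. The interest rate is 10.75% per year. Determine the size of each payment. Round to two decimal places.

Level ordinary annuity; solve PV = PMT × [(1 − (1+r)^−n)/r] for PMT.
Periodic rate r = 0.1075 per year.
With n = 5: PMT = 500,000 / ([(1 − (1+r)^−n)/r]) = $134,435.41

$134,435.41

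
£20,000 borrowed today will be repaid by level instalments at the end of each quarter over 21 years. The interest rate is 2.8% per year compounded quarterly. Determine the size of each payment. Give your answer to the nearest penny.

£315.72

Level ordinary annuity; solve PV = PMT × [(1 − (1+r)^−n)/r] for PMT.
Periodic rate r = 0.028/4 per quarter; n is counted in quarters.
With n = 84: PMT = 20,000 / ([(1 − (1+r)^−n)/r]) = £315.72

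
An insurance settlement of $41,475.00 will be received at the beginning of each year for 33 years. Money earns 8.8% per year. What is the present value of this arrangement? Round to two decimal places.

$481,073.07

This is an annuity due: 33 payments of $41,475.00 at the beginning of each year.
Periodic rate r = 0.088 per year.
PV = PMT × [(1 − (1+r)^−n)/r] × (1+r) = 41,475 × [1 − (1+r)^−33] / r × (1+r) = $481,073.07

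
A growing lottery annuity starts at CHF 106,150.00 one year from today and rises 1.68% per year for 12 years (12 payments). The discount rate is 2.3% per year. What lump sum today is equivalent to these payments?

CHF 1,204,483.08

Periodic rate r = 0.023 per year.
Growing ordinary annuity: PV = PMT₁ × [1 − ((1+g)/(1+r))^n] / (r − g) = 106,150 × [1 − ((1+0.0168)/(1+r))^12] / (r − 0.0168) = CHF 1,204,483.08.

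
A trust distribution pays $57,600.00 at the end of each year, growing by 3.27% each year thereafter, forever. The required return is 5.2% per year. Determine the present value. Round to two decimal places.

$2,984,455.96

Periodic rate r = 0.052 per year.
Growing perpetuity (Gordon): PV = PMT₁ / (r − g) = 57,600 / (r − 0.0327) = $2,984,455.96.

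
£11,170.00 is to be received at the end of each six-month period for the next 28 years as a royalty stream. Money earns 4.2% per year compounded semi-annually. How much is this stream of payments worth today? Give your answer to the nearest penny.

£365,796.08

This is an ordinary annuity: 56 payments of £11,170.00 at the end of each six-month period.
Periodic rate r = 0.042/2 per half-year; n is counted in half-years.
PV = PMT × [(1 − (1+r)^−n)/r] = 11,170 × [1 − (1+r)^−56] / r = £365,796.08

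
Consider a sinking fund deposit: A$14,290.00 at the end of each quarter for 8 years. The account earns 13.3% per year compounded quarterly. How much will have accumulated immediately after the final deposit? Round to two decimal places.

A$794,316.90

This is an ordinary annuity: 32 deposits of A$14,290.00 at the end of each quarter.
Periodic rate r = 0.133/4 per quarter; n is counted in quarters.
FV = PMT × [((1+r)^n − 1)/r] = 14,290 × [(1+r)^32 − 1] / r = A$794,316.90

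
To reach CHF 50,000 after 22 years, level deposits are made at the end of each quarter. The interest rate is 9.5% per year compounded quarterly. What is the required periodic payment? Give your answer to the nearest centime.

Level ordinary annuity; solve FV = PMT × [((1+r)^n − 1)/r] for PMT.
Periodic rate r = 0.095/4 per quarter; n is counted in quarters.
With n = 88: PMT = 50,000 / ([((1+r)^n − 1)/r]) = CHF 172.36

CHF 172.36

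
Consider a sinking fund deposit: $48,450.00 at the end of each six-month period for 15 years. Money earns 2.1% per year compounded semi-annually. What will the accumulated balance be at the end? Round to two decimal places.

This is an ordinary annuity: 30 deposits of $48,450.00 at the end of each six-month period.
Periodic rate r = 0.021/2 per half-year; n is counted in half-years.
FV = PMT × [((1+r)^n − 1)/r] = 48,450 × [(1+r)^30 − 1] / r = $1,698,107.12

$1,698,107.12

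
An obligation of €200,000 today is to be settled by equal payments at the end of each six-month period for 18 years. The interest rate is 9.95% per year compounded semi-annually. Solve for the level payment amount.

Level ordinary annuity; solve PV = PMT × [(1 − (1+r)^−n)/r] for PMT.
Periodic rate r = 0.0995/2 per half-year; n is counted in half-years.
With n = 36: PMT = 200,000 / ([(1 − (1+r)^−n)/r]) = €12,048.10

€12,048.10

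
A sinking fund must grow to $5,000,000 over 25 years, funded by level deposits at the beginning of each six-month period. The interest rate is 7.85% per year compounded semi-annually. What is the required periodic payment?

Level annuity due; solve FV = PMT × [((1+r)^n − 1)/r] × (1+r) for PMT.
Periodic rate r = 0.0785/2 per half-year; n is counted in half-years.
With n = 50: PMT = 5,000,000 / ([((1+r)^n − 1)/r] × (1+r)) = $32,252.96

$32,252.96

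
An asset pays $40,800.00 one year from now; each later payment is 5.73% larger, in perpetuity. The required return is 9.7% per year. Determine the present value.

Periodic rate r = 0.097 per year.
Growing perpetuity (Gordon): PV = PMT₁ / (r − g) = 40,800 / (r − 0.0573) = $1,027,707.81.

$1,027,707.81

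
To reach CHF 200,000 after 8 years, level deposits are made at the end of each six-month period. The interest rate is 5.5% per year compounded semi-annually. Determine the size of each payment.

CHF 10,119.42

Level ordinary annuity; solve FV = PMT × [((1+r)^n − 1)/r] for PMT.
Periodic rate r = 0.055/2 per half-year; n is counted in half-years.
With n = 16: PMT = 200,000 / ([((1+r)^n − 1)/r]) = CHF 10,119.42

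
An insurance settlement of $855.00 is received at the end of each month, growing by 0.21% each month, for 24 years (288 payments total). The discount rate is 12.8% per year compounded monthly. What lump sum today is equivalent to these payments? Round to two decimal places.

$91,206.35

Periodic rate r = 0.128/12 per month; n is counted in months.
Growing ordinary annuity: PV = PMT₁ × [1 − ((1+g)/(1+r))^n] / (r − g) = 855 × [1 − ((1+0.0021)/(1+r))^288] / (r − 0.0021) = $91,206.35.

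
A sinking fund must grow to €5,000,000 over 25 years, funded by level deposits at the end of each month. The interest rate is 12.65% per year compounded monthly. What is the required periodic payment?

€2,369.80

Level ordinary annuity; solve FV = PMT × [((1+r)^n − 1)/r] for PMT.
Periodic rate r = 0.1265/12 per month; n is counted in months.
With n = 300: PMT = 5,000,000 / ([((1+r)^n − 1)/r]) = €2,369.80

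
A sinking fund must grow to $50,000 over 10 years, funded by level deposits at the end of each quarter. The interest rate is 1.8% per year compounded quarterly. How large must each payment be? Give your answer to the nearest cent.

$1,143.68

Level ordinary annuity; solve FV = PMT × [((1+r)^n − 1)/r] for PMT.
Periodic rate r = 0.018/4 per quarter; n is counted in quarters.
With n = 40: PMT = 50,000 / ([((1+r)^n − 1)/r]) = $1,143.68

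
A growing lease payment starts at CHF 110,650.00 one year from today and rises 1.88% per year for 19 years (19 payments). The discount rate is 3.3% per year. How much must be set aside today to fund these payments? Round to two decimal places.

CHF 1,801,978.60

Periodic rate r = 0.033 per year.
Growing ordinary annuity: PV = PMT₁ × [1 − ((1+g)/(1+r))^n] / (r − g) = 110,650 × [1 − ((1+0.0188)/(1+r))^19] / (r − 0.0188) = CHF 1,801,978.60.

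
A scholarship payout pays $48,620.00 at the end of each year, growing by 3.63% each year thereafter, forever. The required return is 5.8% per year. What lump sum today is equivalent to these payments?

Periodic rate r = 0.058 per year.
Growing perpetuity (Gordon): PV = PMT₁ / (r − g) = 48,620 / (r − 0.0363) = $2,240,553.00.

$2,240,553.00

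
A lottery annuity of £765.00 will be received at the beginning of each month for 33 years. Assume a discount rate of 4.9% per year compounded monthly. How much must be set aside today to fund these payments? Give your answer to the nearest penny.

This is an annuity due: 396 payments of £765.00 at the beginning of each month.
Periodic rate r = 0.049/12 per month; n is counted in months.
PV = PMT × [(1 − (1+r)^−n)/r] × (1+r) = 765 × [1 − (1+r)^−396] / r × (1+r) = £150,649.84

£150,649.84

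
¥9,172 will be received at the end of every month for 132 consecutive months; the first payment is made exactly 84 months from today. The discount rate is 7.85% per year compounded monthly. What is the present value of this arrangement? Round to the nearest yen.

Ordinary annuity of 132 payments, first payment at period 84.
Periodic rate r = 0.0785/12 per month; n is counted in months.
The ordinary-annuity PV formula values the stream one period before the first payment (period 83); discount that back 83 periods:
PV₀ = 9,172 × [1 − (1+r)^−132] / r × (1+r)^−83 = ¥470,991

¥470,991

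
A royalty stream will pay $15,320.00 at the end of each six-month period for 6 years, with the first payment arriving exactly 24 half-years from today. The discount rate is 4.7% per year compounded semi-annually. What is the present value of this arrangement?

$92,948.80

Ordinary annuity of 12 payments, first payment at period 24.
Periodic rate r = 0.047/2 per half-year; n is counted in half-years.
The ordinary-annuity PV formula values the stream one period before the first payment (period 23); discount that back 23 periods:
PV₀ = 15,320 × [1 − (1+r)^−12] / r × (1+r)^−23 = $92,948.80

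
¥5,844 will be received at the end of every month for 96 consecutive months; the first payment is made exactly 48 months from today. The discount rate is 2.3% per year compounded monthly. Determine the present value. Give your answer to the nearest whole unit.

Ordinary annuity of 96 payments, first payment at period 48.
Periodic rate r = 0.023/12 per month; n is counted in months.
The ordinary-annuity PV formula values the stream one period before the first payment (period 47); discount that back 47 periods:
PV₀ = 5,844 × [1 − (1+r)^−96] / r × (1+r)^−47 = ¥467,923

¥467,923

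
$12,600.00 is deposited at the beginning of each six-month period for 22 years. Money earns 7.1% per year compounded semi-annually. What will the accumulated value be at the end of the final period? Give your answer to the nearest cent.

This is an annuity due: 44 deposits of $12,600.00 at the beginning of each six-month period.
Periodic rate r = 0.071/2 per half-year; n is counted in half-years.
FV = PMT × [((1+r)^n − 1)/r] × (1+r) = 12,600 × [(1+r)^44 − 1] / r × (1+r) = $1,338,147.60

$1,338,147.60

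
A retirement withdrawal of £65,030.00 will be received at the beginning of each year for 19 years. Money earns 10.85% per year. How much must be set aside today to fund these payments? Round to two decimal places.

This is an annuity due: 19 payments of £65,030.00 at the beginning of each year.
Periodic rate r = 0.1085 per year.
PV = PMT × [(1 − (1+r)^−n)/r] × (1+r) = 65,030 × [1 − (1+r)^−19] / r × (1+r) = £570,533.29

£570,533.29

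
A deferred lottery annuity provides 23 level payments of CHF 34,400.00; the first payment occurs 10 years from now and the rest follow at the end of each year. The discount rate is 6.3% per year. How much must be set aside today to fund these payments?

Ordinary annuity of 23 payments, first payment at period 10.
Periodic rate r = 0.063 per year.
The ordinary-annuity PV formula values the stream one period before the first payment (period 9); discount that back 9 periods:
PV₀ = 34,400 × [1 − (1+r)^−23] / r × (1+r)^−9 = CHF 237,782.95

CHF 237,782.95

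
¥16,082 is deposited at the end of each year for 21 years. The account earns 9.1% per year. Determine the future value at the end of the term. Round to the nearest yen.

This is an ordinary annuity: 21 deposits of ¥16,082 at the end of each year.
Periodic rate r = 0.091 per year.
FV = PMT × [((1+r)^n − 1)/r] = 16,082 × [(1+r)^21 − 1] / r = ¥923,847

¥923,847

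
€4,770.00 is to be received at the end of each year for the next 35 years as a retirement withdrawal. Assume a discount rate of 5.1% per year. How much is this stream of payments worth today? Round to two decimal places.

€77,129.06

This is an ordinary annuity: 35 payments of €4,770.00 at the end of each year.
Periodic rate r = 0.051 per year.
PV = PMT × [(1 − (1+r)^−n)/r] = 4,770 × [1 − (1+r)^−35] / r = €77,129.06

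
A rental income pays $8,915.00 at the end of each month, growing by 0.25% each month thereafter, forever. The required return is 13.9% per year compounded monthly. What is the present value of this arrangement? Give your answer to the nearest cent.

$981,467.89

Periodic rate r = 0.139/12 per month.
Growing perpetuity (Gordon): PV = PMT₁ / (r − g) = 8,915 / (r − 0.0025) = $981,467.89.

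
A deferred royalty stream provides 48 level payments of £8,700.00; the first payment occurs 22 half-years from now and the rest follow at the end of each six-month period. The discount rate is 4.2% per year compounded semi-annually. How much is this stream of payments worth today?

£169,021.47

Ordinary annuity of 48 payments, first payment at period 22.
Periodic rate r = 0.042/2 per half-year; n is counted in half-years.
The ordinary-annuity PV formula values the stream one period before the first payment (period 21); discount that back 21 periods:
PV₀ = 8,700 × [1 − (1+r)^−48] / r × (1+r)^−21 = £169,021.47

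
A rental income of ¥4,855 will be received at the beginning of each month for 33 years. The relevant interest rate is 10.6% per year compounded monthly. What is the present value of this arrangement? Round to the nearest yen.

¥537,441

This is an annuity due: 396 payments of ¥4,855 at the beginning of each month.
Periodic rate r = 0.106/12 per month; n is counted in months.
PV = PMT × [(1 − (1+r)^−n)/r] × (1+r) = 4,855 × [1 − (1+r)^−396] / r × (1+r) = ¥537,441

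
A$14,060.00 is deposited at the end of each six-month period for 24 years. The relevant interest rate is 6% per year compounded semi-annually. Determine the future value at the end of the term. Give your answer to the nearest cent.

This is an ordinary annuity: 48 deposits of A$14,060.00 at the end of each six-month period.
Periodic rate r = 0.06/2 per half-year; n is counted in half-years.
FV = PMT × [((1+r)^n − 1)/r] = 14,060 × [(1+r)^48 − 1] / r = A$1,467,982.05

A$1,467,982.05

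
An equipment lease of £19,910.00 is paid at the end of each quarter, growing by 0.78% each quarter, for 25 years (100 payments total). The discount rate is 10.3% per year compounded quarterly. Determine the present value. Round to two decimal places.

Periodic rate r = 0.103/4 per quarter; n is counted in quarters.
Growing ordinary annuity: PV = PMT₁ × [1 − ((1+g)/(1+r))^n] / (r − g) = 19,910 × [1 − ((1+0.0078)/(1+r))^100] / (r − 0.0078) = £919,395.07.

£919,395.07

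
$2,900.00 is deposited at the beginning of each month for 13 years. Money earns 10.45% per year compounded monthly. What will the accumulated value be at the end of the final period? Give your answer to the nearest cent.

This is an annuity due: 156 deposits of $2,900.00 at the beginning of each month.
Periodic rate r = 0.1045/12 per month; n is counted in months.
FV = PMT × [((1+r)^n − 1)/r] × (1+r) = 2,900 × [(1+r)^156 − 1] / r × (1+r) = $963,248.28

$963,248.28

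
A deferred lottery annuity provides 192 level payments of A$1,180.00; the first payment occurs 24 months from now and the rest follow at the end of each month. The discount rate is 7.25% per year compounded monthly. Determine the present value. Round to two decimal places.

A$116,550.29

Ordinary annuity of 192 payments, first payment at period 24.
Periodic rate r = 0.0725/12 per month; n is counted in months.
The ordinary-annuity PV formula values the stream one period before the first payment (period 23); discount that back 23 periods:
PV₀ = 1,180 × [1 − (1+r)^−192] / r × (1+r)^−23 = A$116,550.29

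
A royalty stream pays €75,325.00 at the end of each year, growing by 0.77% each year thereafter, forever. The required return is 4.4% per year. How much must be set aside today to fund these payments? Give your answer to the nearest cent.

Periodic rate r = 0.044 per year.
Growing perpetuity (Gordon): PV = PMT₁ / (r − g) = 75,325 / (r − 0.0077) = €2,075,068.87.

€2,075,068.87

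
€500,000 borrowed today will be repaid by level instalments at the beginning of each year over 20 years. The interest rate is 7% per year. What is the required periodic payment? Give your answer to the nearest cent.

€44,108.84

Level annuity due; solve PV = PMT × [(1 − (1+r)^−n)/r] × (1+r) for PMT.
Periodic rate r = 0.07 per year.
With n = 20: PMT = 500,000 / ([(1 − (1+r)^−n)/r] × (1+r)) = €44,108.84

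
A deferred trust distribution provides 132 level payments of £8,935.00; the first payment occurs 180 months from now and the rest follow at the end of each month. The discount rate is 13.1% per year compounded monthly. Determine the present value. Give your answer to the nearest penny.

Ordinary annuity of 132 payments, first payment at period 180.
Periodic rate r = 0.131/12 per month; n is counted in months.
The ordinary-annuity PV formula values the stream one period before the first payment (period 179); discount that back 179 periods:
PV₀ = 8,935 × [1 − (1+r)^−132] / r × (1+r)^−179 = £89,248.12

£89,248.12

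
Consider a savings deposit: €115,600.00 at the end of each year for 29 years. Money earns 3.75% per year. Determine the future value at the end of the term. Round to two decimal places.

This is an ordinary annuity: 29 deposits of €115,600.00 at the end of each year.
Periodic rate r = 0.0375 per year.
FV = PMT × [((1+r)^n − 1)/r] = 115,600 × [(1+r)^29 − 1] / r = €5,882,980.06

€5,882,980.06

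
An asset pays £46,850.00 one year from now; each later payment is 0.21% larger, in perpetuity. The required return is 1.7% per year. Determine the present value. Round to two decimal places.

£3,144,295.30

Periodic rate r = 0.017 per year.
Growing perpetuity (Gordon): PV = PMT₁ / (r − g) = 46,850 / (r − 0.0021) = £3,144,295.30.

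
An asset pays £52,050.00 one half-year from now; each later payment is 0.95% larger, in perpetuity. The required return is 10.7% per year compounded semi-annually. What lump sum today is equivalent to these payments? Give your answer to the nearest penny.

Periodic rate r = 0.107/2 per half-year.
Growing perpetuity (Gordon): PV = PMT₁ / (r − g) = 52,050 / (r − 0.0095) = £1,182,954.55.

£1,182,954.55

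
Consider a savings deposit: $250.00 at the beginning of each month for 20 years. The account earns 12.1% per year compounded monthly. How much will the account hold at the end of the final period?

$253,198.39

This is an annuity due: 240 deposits of $250.00 at the beginning of each month.
Periodic rate r = 0.121/12 per month; n is counted in months.
FV = PMT × [((1+r)^n − 1)/r] × (1+r) = 250 × [(1+r)^240 − 1] / r × (1+r) = $253,198.39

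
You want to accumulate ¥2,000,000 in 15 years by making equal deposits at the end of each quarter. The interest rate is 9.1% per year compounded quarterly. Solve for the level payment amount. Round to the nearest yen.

Level ordinary annuity; solve FV = PMT × [((1+r)^n − 1)/r] for PMT.
Periodic rate r = 0.091/4 per quarter; n is counted in quarters.
With n = 60: PMT = 2,000,000 / ([((1+r)^n − 1)/r]) = ¥15,930

¥15,930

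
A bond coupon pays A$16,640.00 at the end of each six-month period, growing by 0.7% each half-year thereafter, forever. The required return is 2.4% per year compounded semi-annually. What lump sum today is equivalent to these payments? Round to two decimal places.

A$3,328,000.00

Periodic rate r = 0.024/2 per half-year.
Growing perpetuity (Gordon): PV = PMT₁ / (r − g) = 16,640 / (r − 0.007) = A$3,328,000.00.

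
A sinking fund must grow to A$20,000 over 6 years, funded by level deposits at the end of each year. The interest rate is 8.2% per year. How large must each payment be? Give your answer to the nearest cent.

A$2,712.59

Level ordinary annuity; solve FV = PMT × [((1+r)^n − 1)/r] for PMT.
Periodic rate r = 0.082 per year.
With n = 6: PMT = 20,000 / ([((1+r)^n − 1)/r]) = A$2,712.59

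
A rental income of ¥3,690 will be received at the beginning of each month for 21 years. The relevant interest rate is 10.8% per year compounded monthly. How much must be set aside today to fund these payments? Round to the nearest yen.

¥370,429

This is an annuity due: 252 payments of ¥3,690 at the beginning of each month.
Periodic rate r = 0.108/12 per month; n is counted in months.
PV = PMT × [(1 − (1+r)^−n)/r] × (1+r) = 3,690 × [1 − (1+r)^−252] / r × (1+r) = ¥370,429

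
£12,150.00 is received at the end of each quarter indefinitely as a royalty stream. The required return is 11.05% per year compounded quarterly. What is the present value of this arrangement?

£439,819.00

Periodic rate r = 0.1105/4 per quarter.
Level perpetuity: PV = PMT / r = 12,150 / (0.1105/4) = £439,819.00.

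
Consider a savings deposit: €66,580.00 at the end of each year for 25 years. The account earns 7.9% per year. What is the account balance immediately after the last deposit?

€4,796,873.82

This is an ordinary annuity: 25 deposits of €66,580.00 at the end of each year.
Periodic rate r = 0.079 per year.
FV = PMT × [((1+r)^n − 1)/r] = 66,580 × [(1+r)^25 − 1] / r = €4,796,873.82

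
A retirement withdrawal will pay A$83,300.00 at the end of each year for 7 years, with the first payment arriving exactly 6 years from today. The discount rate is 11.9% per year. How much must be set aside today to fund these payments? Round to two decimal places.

A$217,367.92

Ordinary annuity of 7 payments, first payment at period 6.
Periodic rate r = 0.119 per year.
The ordinary-annuity PV formula values the stream one period before the first payment (period 5); discount that back 5 periods:
PV₀ = 83,300 × [1 − (1+r)^−7] / r × (1+r)^−5 = A$217,367.92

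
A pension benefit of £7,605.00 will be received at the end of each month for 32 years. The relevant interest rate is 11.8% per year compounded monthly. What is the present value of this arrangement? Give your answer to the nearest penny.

This is an ordinary annuity: 384 payments of £7,605.00 at the end of each month.
Periodic rate r = 0.118/12 per month; n is counted in months.
PV = PMT × [(1 − (1+r)^−n)/r] = 7,605 × [1 − (1+r)^−384] / r = £755,338.35

£755,338.35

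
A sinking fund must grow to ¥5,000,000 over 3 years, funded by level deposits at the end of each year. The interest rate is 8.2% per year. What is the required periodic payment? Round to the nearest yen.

Level ordinary annuity; solve FV = PMT × [((1+r)^n − 1)/r] for PMT.
Periodic rate r = 0.082 per year.
With n = 3: PMT = 5,000,000 / ([((1+r)^n − 1)/r]) = ¥1,537,173

¥1,537,173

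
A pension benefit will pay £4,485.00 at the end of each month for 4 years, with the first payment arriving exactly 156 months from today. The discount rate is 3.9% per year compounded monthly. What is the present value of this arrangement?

Ordinary annuity of 48 payments, first payment at period 156.
Periodic rate r = 0.039/12 per month; n is counted in months.
The ordinary-annuity PV formula values the stream one period before the first payment (period 155); discount that back 155 periods:
PV₀ = 4,485 × [1 − (1+r)^−48] / r × (1+r)^−155 = £120,364.00

£120,364.00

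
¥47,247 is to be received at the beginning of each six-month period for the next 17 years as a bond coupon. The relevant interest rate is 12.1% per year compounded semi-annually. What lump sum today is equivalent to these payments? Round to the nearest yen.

This is an annuity due: 34 payments of ¥47,247 at the beginning of each six-month period.
Periodic rate r = 0.121/2 per half-year; n is counted in half-years.
PV = PMT × [(1 − (1+r)^−n)/r] × (1+r) = 47,247 × [1 − (1+r)^−34] / r × (1+r) = ¥715,789

¥715,789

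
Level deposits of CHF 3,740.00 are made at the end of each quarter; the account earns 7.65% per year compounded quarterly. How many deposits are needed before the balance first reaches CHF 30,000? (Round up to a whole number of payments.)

8 payments

Periodic rate r = 0.0765/4 per quarter; n is counted in quarters.
Ordinary annuity FV: 30,000 = 3,740 × [((1+r)^n − 1)/r].
(1+r)^n = 1 + 30,000 × r / 3,740, so n = ln(1 + 30,000·r/3,740) / ln(1+r) = 7.53.
Round up to a whole number of payments: n = 8.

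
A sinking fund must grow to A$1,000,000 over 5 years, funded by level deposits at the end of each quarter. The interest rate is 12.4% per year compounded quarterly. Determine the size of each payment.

Level ordinary annuity; solve FV = PMT × [((1+r)^n − 1)/r] for PMT.
Periodic rate r = 0.124/4 per quarter; n is counted in quarters.
With n = 20: PMT = 1,000,000 / ([((1+r)^n − 1)/r]) = A$36,838.68

A$36,838.68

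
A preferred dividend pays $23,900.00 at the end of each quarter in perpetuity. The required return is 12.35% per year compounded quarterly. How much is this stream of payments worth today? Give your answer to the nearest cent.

$774,089.07

Periodic rate r = 0.1235/4 per quarter.
Level perpetuity: PV = PMT / r = 23,900 / (0.1235/4) = $774,089.07.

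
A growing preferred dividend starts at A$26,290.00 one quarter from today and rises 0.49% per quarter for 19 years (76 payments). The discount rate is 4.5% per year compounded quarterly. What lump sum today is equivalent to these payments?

Periodic rate r = 0.045/4 per quarter; n is counted in quarters.
Growing ordinary annuity: PV = PMT₁ × [1 − ((1+g)/(1+r))^n] / (r − g) = 26,290 × [1 − ((1+0.0049)/(1+r))^76] / (r − 0.0049) = A$1,575,056.05.

A$1,575,056.05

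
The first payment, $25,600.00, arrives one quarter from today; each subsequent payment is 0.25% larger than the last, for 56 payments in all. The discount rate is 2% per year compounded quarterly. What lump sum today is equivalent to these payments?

$1,333,114.88

Periodic rate r = 0.02/4 per quarter; n is counted in quarters.
Growing ordinary annuity: PV = PMT₁ × [1 − ((1+g)/(1+r))^n] / (r − g) = 25,600 × [1 − ((1+0.0025)/(1+r))^56] / (r − 0.0025) = $1,333,114.88.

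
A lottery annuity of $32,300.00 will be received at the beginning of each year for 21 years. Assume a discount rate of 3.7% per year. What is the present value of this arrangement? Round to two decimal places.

$483,162.94

This is an annuity due: 21 payments of $32,300.00 at the beginning of each year.
Periodic rate r = 0.037 per year.
PV = PMT × [(1 − (1+r)^−n)/r] × (1+r) = 32,300 × [1 − (1+r)^−21] / r × (1+r) = $483,162.94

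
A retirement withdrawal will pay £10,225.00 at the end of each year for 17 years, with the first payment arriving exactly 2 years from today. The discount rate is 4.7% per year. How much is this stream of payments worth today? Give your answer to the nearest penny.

Ordinary annuity of 17 payments, first payment at period 2.
Periodic rate r = 0.047 per year.
The ordinary-annuity PV formula values the stream one period before the first payment (period 1); discount that back 1 periods:
PV₀ = 10,225 × [1 − (1+r)^−17] / r × (1+r)^−1 = £112,611.69

£112,611.69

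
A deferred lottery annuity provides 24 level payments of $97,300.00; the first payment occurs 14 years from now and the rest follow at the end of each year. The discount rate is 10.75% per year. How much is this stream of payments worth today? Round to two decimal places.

$219,312.83

Ordinary annuity of 24 payments, first payment at period 14.
Periodic rate r = 0.1075 per year.
The ordinary-annuity PV formula values the stream one period before the first payment (period 13); discount that back 13 periods:
PV₀ = 97,300 × [1 − (1+r)^−24] / r × (1+r)^−13 = $219,312.83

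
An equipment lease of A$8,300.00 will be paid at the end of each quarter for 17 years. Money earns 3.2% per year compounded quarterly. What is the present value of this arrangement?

This is an ordinary annuity: 68 payments of A$8,300.00 at the end of each quarter.
Periodic rate r = 0.032/4 per quarter; n is counted in quarters.
PV = PMT × [(1 − (1+r)^−n)/r] = 8,300 × [1 − (1+r)^−68] / r = A$434,007.44

A$434,007.44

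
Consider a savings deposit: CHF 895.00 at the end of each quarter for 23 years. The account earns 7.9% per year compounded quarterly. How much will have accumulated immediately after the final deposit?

CHF 228,637.53

This is an ordinary annuity: 92 deposits of CHF 895.00 at the end of each quarter.
Periodic rate r = 0.079/4 per quarter; n is counted in quarters.
FV = PMT × [((1+r)^n − 1)/r] = 895 × [(1+r)^92 − 1] / r = CHF 228,637.53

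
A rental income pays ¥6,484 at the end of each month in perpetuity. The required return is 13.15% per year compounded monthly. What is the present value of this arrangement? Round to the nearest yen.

¥591,696

Periodic rate r = 0.1315/12 per month.
Level perpetuity: PV = PMT / r = 6,484 / (0.1315/12) = ¥591,696.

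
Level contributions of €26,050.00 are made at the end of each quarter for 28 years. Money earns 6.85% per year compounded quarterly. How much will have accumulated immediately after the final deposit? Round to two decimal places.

€8,667,138.48

This is an ordinary annuity: 112 deposits of €26,050.00 at the end of each quarter.
Periodic rate r = 0.0685/4 per quarter; n is counted in quarters.
FV = PMT × [((1+r)^n − 1)/r] = 26,050 × [(1+r)^112 − 1] / r = €8,667,138.48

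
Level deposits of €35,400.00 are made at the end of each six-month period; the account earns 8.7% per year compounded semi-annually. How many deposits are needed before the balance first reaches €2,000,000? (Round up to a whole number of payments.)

30 payments

Periodic rate r = 0.087/2 per half-year; n is counted in half-years.
Ordinary annuity FV: 2,000,000 = 35,400 × [((1+r)^n − 1)/r].
(1+r)^n = 1 + 2,000,000 × r / 35,400, so n = ln(1 + 2,000,000·r/35,400) / ln(1+r) = 29.14.
Round up to a whole number of payments: n = 30.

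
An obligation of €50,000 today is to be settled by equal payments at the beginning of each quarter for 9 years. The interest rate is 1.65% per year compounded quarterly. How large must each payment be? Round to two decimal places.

Level annuity due; solve PV = PMT × [(1 − (1+r)^−n)/r] × (1+r) for PMT.
Periodic rate r = 0.0165/4 per quarter; n is counted in quarters.
With n = 36: PMT = 50,000 / ([(1 − (1+r)^−n)/r] × (1+r)) = €1,491.27

€1,491.27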